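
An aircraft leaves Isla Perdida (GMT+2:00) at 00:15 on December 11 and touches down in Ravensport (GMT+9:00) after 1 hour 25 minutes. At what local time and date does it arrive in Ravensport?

Convert departure to UTC: 00:15 − 2:00 = 22:15 UTC on Dec 10.
Add 1 hour and 25 minutes travel time → 23:40 UTC.
Ravensport is UTC+9:00, so local arrival = 23:40 + 9:00 = 08:40 on Dec 11.

08:40 on December 11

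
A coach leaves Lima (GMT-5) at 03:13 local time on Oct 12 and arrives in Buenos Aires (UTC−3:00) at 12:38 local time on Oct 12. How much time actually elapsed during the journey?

Departure in UTC: 03:13 + 5:00 = 08:13 on Oct 12.
Arrival in UTC: 12:38 + 3:00 = 15:38 on Oct 12.
Elapsed = 15:38 − 08:13 = 7 hours 25 minutes.

7 hours 25 minutes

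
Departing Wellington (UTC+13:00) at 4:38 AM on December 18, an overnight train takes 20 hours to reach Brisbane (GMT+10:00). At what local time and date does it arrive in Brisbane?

Convert departure to UTC: 4:38 AM − 13:00 = 3:38 PM UTC on Dec 17.
Add 20 hours travel time → 11:38 AM UTC (Dec 18).
Brisbane is UTC+10:00, so local arrival = 11:38 AM + 10:00 = 9:38 PM on Dec 18.

9:38 PM on December 18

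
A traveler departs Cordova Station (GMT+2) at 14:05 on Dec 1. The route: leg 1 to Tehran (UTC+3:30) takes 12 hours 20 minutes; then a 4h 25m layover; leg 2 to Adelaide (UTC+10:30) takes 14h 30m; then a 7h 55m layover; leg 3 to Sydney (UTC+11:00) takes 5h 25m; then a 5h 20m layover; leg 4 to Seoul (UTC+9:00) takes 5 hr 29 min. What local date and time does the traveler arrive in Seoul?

04:29 on December 4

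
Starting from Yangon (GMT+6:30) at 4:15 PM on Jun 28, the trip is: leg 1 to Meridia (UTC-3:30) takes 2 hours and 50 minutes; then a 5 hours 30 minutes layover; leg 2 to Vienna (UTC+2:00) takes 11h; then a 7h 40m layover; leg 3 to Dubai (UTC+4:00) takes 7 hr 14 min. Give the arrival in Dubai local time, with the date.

Convert departure to UTC: 4:15 PM − 6:30 = 9:45 AM UTC on Jun 28.
Add 2 hours and 50 minutes leg 1 → 12:35 PM UTC.
Add 5 hours 30 minutes layover in Meridia → 6:05 PM UTC.
Add 11 hours leg 2 → 5:05 AM UTC (Jun 29).
Add 7 hours 40 minutes layover in Vienna → 12:45 PM UTC.
Add 7 hours 14 minutes leg 3 → 7:59 PM UTC.
Dubai is UTC+4:00, so local arrival = 7:59 PM + 4:00 = 11:59 PM on Jun 29.

11:59 PM on June 29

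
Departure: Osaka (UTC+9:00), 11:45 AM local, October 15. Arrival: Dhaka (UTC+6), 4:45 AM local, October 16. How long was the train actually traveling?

Departure in UTC: 11:45 AM − 9:00 = 2:45 AM on Oct 15.
Arrival in UTC: 4:45 AM − 6:00 = 10:45 PM on Oct 15.
Elapsed = 10:45 PM − 2:45 AM = 20 hours.

20 hours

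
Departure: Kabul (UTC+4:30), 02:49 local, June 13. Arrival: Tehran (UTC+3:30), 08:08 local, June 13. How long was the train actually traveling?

6 hours 19 minutes

Departure in UTC: 02:49 − 4:30 = 22:19 on Jun 12.
Arrival in UTC: 08:08 − 3:30 = 04:38 on Jun 13.
Elapsed = 04:38 − 22:19 (+1 day) = 6 hours 19 minutes.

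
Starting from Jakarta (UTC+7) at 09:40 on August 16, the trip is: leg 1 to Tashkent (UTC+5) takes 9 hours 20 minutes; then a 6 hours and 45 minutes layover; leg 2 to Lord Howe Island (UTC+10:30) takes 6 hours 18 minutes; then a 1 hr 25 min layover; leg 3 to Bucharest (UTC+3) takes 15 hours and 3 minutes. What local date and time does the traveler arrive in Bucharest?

20:31 on August 17

Convert departure to UTC: 09:40 − 7:00 = 02:40 UTC on Aug 16.
Add 9 hours 20 minutes leg 1 → 12:00 UTC.
Add 6 hours and 45 minutes layover in Tashkent → 18:45 UTC.
Add 6 hours and 18 minutes leg 2 → 01:03 UTC (Aug 17).
Add 1 hour and 25 minutes layover in Lord Howe Island → 02:28 UTC.
Add 15 hours 3 minutes leg 3 → 17:31 UTC.
Bucharest is UTC+3:00, so local arrival = 17:31 + 3:00 = 20:31 on Aug 17.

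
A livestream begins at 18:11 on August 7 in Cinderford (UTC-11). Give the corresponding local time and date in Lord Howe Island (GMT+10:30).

In UTC: 18:11 + 11:00 = 05:11 on Aug 8.
Lord Howe Island is UTC+10:30: 05:11 + 10:30 = 15:41 on Aug 8.

15:41 on Aug 8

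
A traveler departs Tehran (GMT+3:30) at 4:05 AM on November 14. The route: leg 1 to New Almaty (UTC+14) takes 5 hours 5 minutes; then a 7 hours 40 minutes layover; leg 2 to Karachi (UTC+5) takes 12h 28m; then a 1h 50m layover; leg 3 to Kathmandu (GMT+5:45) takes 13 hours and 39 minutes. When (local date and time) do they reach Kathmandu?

Convert departure to UTC: 4:05 AM − 3:30 = 12:35 AM UTC on Nov 14.
Add 5 hours and 5 minutes leg 1 → 5:40 AM UTC.
Add 7 hours and 40 minutes layover in New Almaty → 1:20 PM UTC.
Add 12 hours 28 minutes leg 2 → 1:48 AM UTC (Nov 15).
Add 1 hour and 50 minutes layover in Karachi → 3:38 AM UTC.
Add 13 hours 39 minutes leg 3 → 5:17 PM UTC.
Kathmandu is UTC+5:45, so local arrival = 5:17 PM + 5:45 = 11:02 PM on Nov 15.

11:02 PM on November 15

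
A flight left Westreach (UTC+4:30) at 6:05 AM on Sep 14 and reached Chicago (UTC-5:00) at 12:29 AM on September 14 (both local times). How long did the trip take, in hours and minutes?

Departure in UTC: 6:05 AM − 4:30 = 1:35 AM on Sep 14.
Arrival in UTC: 12:29 AM + 5:00 = 5:29 AM on Sep 14.
Elapsed = 5:29 AM − 1:35 AM = 3 hours 54 minutes.

3 hours 54 minutes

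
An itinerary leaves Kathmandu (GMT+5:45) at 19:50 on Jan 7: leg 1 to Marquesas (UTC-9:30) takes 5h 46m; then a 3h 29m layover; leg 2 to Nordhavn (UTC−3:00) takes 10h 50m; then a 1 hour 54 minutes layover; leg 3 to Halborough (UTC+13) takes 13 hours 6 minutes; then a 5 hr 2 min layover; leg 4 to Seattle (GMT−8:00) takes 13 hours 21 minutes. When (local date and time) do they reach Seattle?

Convert departure to UTC: 19:50 − 5:45 = 14:05 UTC on Jan 7.
Add 5 hours 46 minutes leg 1 → 19:51 UTC.
Add 3 hours and 29 minutes layover in Marquesas → 23:20 UTC.
Add 10 hours 50 minutes leg 2 → 10:10 UTC (Jan 8).
Add 1 hour and 54 minutes layover in Nordhavn → 12:04 UTC.
Add 13 hours and 6 minutes leg 3 → 01:10 UTC (Jan 9).
Add 5 hours 2 minutes layover in Halborough → 06:12 UTC.
Add 13 hours 21 minutes leg 4 → 19:33 UTC.
Seattle is UTC−8:00, so local arrival = 19:33 − 8:00 = 11:33 on Jan 9.

11:33 on January 9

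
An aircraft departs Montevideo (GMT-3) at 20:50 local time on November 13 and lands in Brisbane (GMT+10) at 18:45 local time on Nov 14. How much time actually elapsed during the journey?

Departure in UTC: 20:50 + 3:00 = 23:50 on Nov 13.
Arrival in UTC: 18:45 − 10:00 = 08:45 on Nov 14.
Elapsed = 08:45 − 23:50 (+1 day) = 8 hours 55 minutes.

8 hours 55 minutes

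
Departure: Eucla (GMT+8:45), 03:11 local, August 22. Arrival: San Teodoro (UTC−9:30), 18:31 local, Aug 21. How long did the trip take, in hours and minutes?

San Teodoro is 18:15 behind Eucla.
Clock-face elapsed time (ignoring zones) is −8 hours 40 minutes.
Actual elapsed = −8 hours 40 minutes + 18:15 = 9 hours 35 minutes.

9 hours 35 minutes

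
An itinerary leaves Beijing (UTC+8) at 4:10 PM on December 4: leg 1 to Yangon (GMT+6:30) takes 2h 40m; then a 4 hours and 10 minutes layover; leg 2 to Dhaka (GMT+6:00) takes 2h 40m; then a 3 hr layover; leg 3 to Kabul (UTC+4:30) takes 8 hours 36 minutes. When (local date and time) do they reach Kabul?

9:46 AM on December 5

Convert departure to UTC: 4:10 PM − 8:00 = 8:10 AM UTC on Dec 4.
Add 2 hours and 40 minutes leg 1 → 10:50 AM UTC.
Add 4 hours 10 minutes layover in Yangon → 3:00 PM UTC.
Add 2 hours and 40 minutes leg 2 → 5:40 PM UTC.
Add 3 hours layover in Dhaka → 8:40 PM UTC.
Add 8 hours and 36 minutes leg 3 → 5:16 AM UTC (Dec 5).
Kabul is UTC+4:30, so local arrival = 5:16 AM + 4:30 = 9:46 AM on Dec 5.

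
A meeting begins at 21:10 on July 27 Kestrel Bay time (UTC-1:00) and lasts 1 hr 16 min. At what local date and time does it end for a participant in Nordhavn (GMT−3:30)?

19:56 on July 27

Convert start to UTC: 21:10 + 1:00 = 22:10 UTC on Jul 27.
Add 1 hour and 16 minutes duration → 23:26 UTC.
Nordhavn is UTC−3:30, so local end time = 23:26 − 3:30 = 19:56 on Jul 27.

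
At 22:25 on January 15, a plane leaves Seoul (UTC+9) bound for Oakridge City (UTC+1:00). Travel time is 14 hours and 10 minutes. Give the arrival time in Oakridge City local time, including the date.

Convert departure to UTC: 22:25 − 9:00 = 13:25 UTC on Jan 15.
Add 14 hours and 10 minutes travel time → 03:35 UTC (Jan 16).
Oakridge City is UTC+1:00, so local arrival = 03:35 + 1:00 = 04:35 on Jan 16.

04:35 on January 16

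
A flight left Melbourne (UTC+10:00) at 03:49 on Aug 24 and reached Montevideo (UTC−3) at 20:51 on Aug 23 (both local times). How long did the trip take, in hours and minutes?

6 hours 2 minutes

Departure in UTC: 03:49 − 10:00 = 17:49 on Aug 23.
Arrival in UTC: 20:51 + 3:00 = 23:51 on Aug 23.
Elapsed = 23:51 − 17:49 = 6 hours 2 minutes.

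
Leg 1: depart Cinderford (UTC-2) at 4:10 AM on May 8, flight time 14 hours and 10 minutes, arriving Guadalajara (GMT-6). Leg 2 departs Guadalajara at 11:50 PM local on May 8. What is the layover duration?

Convert departure to UTC: 4:10 AM + 2:00 = 6:10 AM UTC on May 8.
Add 14 hours and 10 minutes flight time → 8:20 PM UTC.
Guadalajara is UTC−6:00, so local arrival = 8:20 PM − 6:00 = 2:20 PM on May 8.
Layover = 11:50 PM − 2:20 PM = 9 hours 30 minutes.

9 hours 30 minutes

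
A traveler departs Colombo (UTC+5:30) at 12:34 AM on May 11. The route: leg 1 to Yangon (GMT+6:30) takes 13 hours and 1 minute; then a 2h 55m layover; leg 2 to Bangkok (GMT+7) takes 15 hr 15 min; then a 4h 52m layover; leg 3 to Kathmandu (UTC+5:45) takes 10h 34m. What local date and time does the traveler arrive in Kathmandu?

11:26 PM on May 12

Convert departure to UTC: 12:34 AM − 5:30 = 7:04 PM UTC on May 10.
Add 13 hours and 1 minute leg 1 → 8:05 AM UTC (May 11).
Add 2 hours and 55 minutes layover in Yangon → 11:00 AM UTC.
Add 15 hours and 15 minutes leg 2 → 2:15 AM UTC (May 12).
Add 4 hours 52 minutes layover in Bangkok → 7:07 AM UTC.
Add 10 hours 34 minutes leg 3 → 5:41 PM UTC.
Kathmandu is UTC+5:45, so local arrival = 5:41 PM + 5:45 = 11:26 PM on May 12.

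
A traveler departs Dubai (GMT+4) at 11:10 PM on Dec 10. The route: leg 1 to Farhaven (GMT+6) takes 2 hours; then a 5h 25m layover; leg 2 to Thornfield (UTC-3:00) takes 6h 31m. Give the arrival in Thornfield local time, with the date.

6:06 AM on Dec 11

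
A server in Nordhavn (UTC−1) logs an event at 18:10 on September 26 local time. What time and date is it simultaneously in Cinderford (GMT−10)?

In UTC: 18:10 + 1:00 = 19:10 on Sep 26.
Cinderford is UTC−10:00: 19:10 − 10:00 = 09:10 on Sep 26.

09:10 on Sep 26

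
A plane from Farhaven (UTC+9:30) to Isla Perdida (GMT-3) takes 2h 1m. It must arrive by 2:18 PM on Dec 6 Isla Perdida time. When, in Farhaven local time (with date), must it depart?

12:47 AM on December 7

Target arrival in UTC: 2:18 PM + 3:00 = 5:18 PM on Dec 6.
Subtract 2 hours and 1 minute → departure 3:17 PM UTC on Dec 6.
Farhaven is UTC+9:30: 3:17 PM + 9:30 = 12:47 AM on Dec 7.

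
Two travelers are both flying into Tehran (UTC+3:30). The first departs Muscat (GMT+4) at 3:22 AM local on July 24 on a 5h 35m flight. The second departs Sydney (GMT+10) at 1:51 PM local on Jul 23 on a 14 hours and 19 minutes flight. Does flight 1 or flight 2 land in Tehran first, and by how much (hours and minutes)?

Flight 1 in UTC: 3:22 AM − 4:00 = 11:22 PM on Jul 23.
+5 hours 35 minutes → arrive 4:57 AM UTC on Jul 24.
Flight 2 in UTC: 1:51 PM − 10:00 = 3:51 AM on Jul 23.
+14 hours 19 minutes → arrive 6:10 PM UTC on Jul 23.
Flight 2 lands earlier by 10 hours 47 minutes.

the second, by 10 hours 47 minutes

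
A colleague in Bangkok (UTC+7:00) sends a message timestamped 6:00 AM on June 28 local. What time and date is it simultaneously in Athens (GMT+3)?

2:00 AM on June 28

In UTC: 6:00 AM − 7:00 = 11:00 PM on Jun 27.
Athens is UTC+3:00: 11:00 PM + 3:00 = 2:00 AM on Jun 28.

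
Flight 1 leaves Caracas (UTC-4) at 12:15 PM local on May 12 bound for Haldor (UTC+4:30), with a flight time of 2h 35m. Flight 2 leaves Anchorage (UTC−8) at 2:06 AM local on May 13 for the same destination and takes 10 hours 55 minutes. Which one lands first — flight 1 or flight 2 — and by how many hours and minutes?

the first, by 26 hours 11 minutes

Flight 1 in UTC: 12:15 PM + 4:00 = 4:15 PM on May 12.
+2 hours 35 minutes → arrive 6:50 PM UTC on May 12.
Flight 2 in UTC: 2:06 AM + 8:00 = 10:06 AM on May 13.
+10 hours and 55 minutes → arrive 9:01 PM UTC on May 13.
Flight 1 lands earlier by 26 hours 11 minutes.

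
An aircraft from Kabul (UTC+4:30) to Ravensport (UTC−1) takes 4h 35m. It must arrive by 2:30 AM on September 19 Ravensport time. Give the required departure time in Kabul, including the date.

Target arrival in UTC: 2:30 AM + 1:00 = 3:30 AM on Sep 19.
Subtract 4 hours 35 minutes → departure 10:55 PM UTC on Sep 18.
Kabul is UTC+4:30: 10:55 PM + 4:30 = 3:25 AM on Sep 19.

3:25 AM on September 19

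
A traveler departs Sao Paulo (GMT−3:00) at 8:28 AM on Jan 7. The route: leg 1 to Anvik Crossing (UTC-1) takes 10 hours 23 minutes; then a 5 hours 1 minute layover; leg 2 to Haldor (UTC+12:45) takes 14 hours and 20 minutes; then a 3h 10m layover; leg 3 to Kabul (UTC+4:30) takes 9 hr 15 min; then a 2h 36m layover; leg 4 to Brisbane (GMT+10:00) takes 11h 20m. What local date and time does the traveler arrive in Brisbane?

Convert departure to UTC: 8:28 AM + 3:00 = 11:28 AM UTC on Jan 7.
Add 10 hours 23 minutes leg 1 → 9:51 PM UTC.
Add 5 hours and 1 minute layover in Anvik Crossing → 2:52 AM UTC (Jan 8).
Add 14 hours and 20 minutes leg 2 → 5:12 PM UTC.
Add 3 hours 10 minutes layover in Haldor → 8:22 PM UTC.
Add 9 hours 15 minutes leg 3 → 5:37 AM UTC (Jan 9).
Add 2 hours 36 minutes layover in Kabul → 8:13 AM UTC.
Add 11 hours and 20 minutes leg 4 → 7:33 PM UTC.
Brisbane is UTC+10:00, so local arrival = 7:33 PM + 10:00 = 5:33 AM on Jan 10.

5:33 AM on Jan 10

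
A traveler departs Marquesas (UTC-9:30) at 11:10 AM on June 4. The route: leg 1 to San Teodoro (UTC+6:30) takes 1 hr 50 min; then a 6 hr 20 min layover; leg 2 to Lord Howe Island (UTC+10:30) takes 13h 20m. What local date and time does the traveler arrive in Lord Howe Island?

4:40 AM on June 6

Convert departure to UTC: 11:10 AM + 9:30 = 8:40 PM UTC on Jun 4.
Add 1 hour 50 minutes leg 1 → 10:30 PM UTC.
Add 6 hours and 20 minutes layover in San Teodoro → 4:50 AM UTC (Jun 5).
Add 13 hours 20 minutes leg 2 → 6:10 PM UTC.
Lord Howe Island is UTC+10:30, so local arrival = 6:10 PM + 10:30 = 4:40 AM on Jun 6.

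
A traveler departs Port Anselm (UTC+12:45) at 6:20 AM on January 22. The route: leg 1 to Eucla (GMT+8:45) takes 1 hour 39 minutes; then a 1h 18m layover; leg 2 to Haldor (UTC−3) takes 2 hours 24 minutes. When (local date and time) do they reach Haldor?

Convert departure to UTC: 6:20 AM − 12:45 = 5:35 PM UTC on Jan 21.
Add 1 hour and 39 minutes leg 1 → 7:14 PM UTC.
Add 1 hour and 18 minutes layover in Eucla → 8:32 PM UTC.
Add 2 hours and 24 minutes leg 2 → 10:56 PM UTC.
Haldor is UTC−3:00, so local arrival = 10:56 PM − 3:00 = 7:56 PM on Jan 21.

7:56 PM on January 21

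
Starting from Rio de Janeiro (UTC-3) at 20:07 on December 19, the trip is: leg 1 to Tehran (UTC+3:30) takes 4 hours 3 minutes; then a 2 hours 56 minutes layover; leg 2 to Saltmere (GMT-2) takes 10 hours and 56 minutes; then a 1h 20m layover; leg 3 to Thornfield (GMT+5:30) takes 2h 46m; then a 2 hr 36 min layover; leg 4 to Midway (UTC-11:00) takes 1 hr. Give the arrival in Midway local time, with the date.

Convert departure to UTC: 20:07 + 3:00 = 23:07 UTC on Dec 19.
Add 4 hours and 3 minutes leg 1 → 03:10 UTC (Dec 20).
Add 2 hours and 56 minutes layover in Tehran → 06:06 UTC.
Add 10 hours and 56 minutes leg 2 → 17:02 UTC.
Add 1 hour and 20 minutes layover in Saltmere → 18:22 UTC.
Add 2 hours 46 minutes leg 3 → 21:08 UTC.
Add 2 hours and 36 minutes layover in Thornfield → 23:44 UTC.
Add 1 hour leg 4 → 00:44 UTC (Dec 21).
Midway is UTC−11:00, so local arrival = 00:44 − 11:00 = 13:44 on Dec 20.

13:44 on December 20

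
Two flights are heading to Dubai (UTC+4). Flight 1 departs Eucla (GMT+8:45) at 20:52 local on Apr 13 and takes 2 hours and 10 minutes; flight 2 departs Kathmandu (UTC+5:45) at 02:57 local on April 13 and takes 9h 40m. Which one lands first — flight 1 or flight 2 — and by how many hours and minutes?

Flight 1 in UTC: 20:52 − 8:45 = 12:07 on Apr 13.
+2 hours and 10 minutes → arrive 14:17 UTC on Apr 13.
Flight 2 in UTC: 02:57 − 5:45 = 21:12 on Apr 12.
+9 hours and 40 minutes → arrive 06:52 UTC on Apr 13.
Flight 2 lands earlier by 7 hours 25 minutes.

the second, by 7 hours 25 minutes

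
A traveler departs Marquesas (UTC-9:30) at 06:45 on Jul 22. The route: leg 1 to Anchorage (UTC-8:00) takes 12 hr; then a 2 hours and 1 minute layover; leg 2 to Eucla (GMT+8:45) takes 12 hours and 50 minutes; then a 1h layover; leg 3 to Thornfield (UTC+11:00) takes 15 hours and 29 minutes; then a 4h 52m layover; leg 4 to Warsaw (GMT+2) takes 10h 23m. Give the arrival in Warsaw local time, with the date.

Convert departure to UTC: 06:45 + 9:30 = 16:15 UTC on Jul 22.
Add 12 hours leg 1 → 04:15 UTC (Jul 23).
Add 2 hours and 1 minute layover in Anchorage → 06:16 UTC.
Add 12 hours and 50 minutes leg 2 → 19:06 UTC.
Add 1 hour layover in Eucla → 20:06 UTC.
Add 15 hours and 29 minutes leg 3 → 11:35 UTC (Jul 24).
Add 4 hours 52 minutes layover in Thornfield → 16:27 UTC.
Add 10 hours and 23 minutes leg 4 → 02:50 UTC (Jul 25).
Warsaw is UTC+2:00, so local arrival = 02:50 + 2:00 = 04:50 on Jul 25.

04:50 on July 25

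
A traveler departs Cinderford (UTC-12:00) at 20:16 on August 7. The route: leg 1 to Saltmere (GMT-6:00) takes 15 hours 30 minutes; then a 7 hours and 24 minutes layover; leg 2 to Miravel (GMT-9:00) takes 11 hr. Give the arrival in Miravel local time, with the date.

Convert departure to UTC: 20:16 + 12:00 = 08:16 UTC on Aug 8.
Add 15 hours 30 minutes leg 1 → 23:46 UTC.
Add 7 hours and 24 minutes layover in Saltmere → 07:10 UTC (Aug 9).
Add 11 hours leg 2 → 18:10 UTC.
Miravel is UTC−9:00, so local arrival = 18:10 − 9:00 = 09:10 on Aug 9.

09:10 on Aug 9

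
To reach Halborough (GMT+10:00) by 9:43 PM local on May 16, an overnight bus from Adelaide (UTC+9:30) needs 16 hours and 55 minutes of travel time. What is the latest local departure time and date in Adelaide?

4:18 AM on May 16

Target arrival in UTC: 9:43 PM − 10:00 = 11:43 AM on May 16.
Subtract 16 hours 55 minutes → departure 6:48 PM UTC on May 15.
Adelaide is UTC+9:30: 6:48 PM + 9:30 = 4:18 AM on May 16.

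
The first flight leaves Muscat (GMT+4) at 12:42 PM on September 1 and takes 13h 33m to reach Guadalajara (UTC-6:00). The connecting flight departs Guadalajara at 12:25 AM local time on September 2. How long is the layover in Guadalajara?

8 hours 10 minutes

Convert departure to UTC: 12:42 PM − 4:00 = 8:42 AM UTC on Sep 1.
Add 13 hours 33 minutes flight time → 10:15 PM UTC.
Guadalajara is UTC−6:00, so local arrival = 10:15 PM − 6:00 = 4:15 PM on Sep 1.
Layover = 12:25 AM − 4:15 PM (+1 day) = 8 hours 10 minutes.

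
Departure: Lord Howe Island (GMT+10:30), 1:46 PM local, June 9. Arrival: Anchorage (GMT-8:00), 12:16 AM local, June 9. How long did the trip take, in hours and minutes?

Departure in UTC: 1:46 PM − 10:30 = 3:16 AM on Jun 9.
Arrival in UTC: 12:16 AM + 8:00 = 8:16 AM on Jun 9.
Elapsed = 8:16 AM − 3:16 AM = 5 hours.

5 hours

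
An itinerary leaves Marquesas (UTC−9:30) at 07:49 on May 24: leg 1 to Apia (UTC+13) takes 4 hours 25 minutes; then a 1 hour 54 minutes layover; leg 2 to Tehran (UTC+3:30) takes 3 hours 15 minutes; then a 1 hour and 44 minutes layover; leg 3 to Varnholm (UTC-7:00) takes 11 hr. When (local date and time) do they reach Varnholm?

Convert departure to UTC: 07:49 + 9:30 = 17:19 UTC on May 24.
Add 4 hours 25 minutes leg 1 → 21:44 UTC.
Add 1 hour 54 minutes layover in Apia → 23:38 UTC.
Add 3 hours 15 minutes leg 2 → 02:53 UTC (May 25).
Add 1 hour 44 minutes layover in Tehran → 04:37 UTC.
Add 11 hours leg 3 → 15:37 UTC.
Varnholm is UTC−7:00, so local arrival = 15:37 − 7:00 = 08:37 on May 25.

08:37 on May 25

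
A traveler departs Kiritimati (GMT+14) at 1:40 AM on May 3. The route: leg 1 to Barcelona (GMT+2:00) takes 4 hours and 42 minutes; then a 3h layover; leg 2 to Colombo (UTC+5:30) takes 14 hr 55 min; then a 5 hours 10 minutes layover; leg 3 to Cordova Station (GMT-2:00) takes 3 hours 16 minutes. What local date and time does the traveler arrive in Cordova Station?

Convert departure to UTC: 1:40 AM − 14:00 = 11:40 AM UTC on May 2.
Add 4 hours 42 minutes leg 1 → 4:22 PM UTC.
Add 3 hours layover in Barcelona → 7:22 PM UTC.
Add 14 hours 55 minutes leg 2 → 10:17 AM UTC (May 3).
Add 5 hours and 10 minutes layover in Colombo → 3:27 PM UTC.
Add 3 hours and 16 minutes leg 3 → 6:43 PM UTC.
Cordova Station is UTC−2:00, so local arrival = 6:43 PM − 2:00 = 4:43 PM on May 3.

4:43 PM on May 3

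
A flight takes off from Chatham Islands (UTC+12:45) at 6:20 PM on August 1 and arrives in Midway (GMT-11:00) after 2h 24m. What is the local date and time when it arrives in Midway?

Convert departure to UTC: 6:20 PM − 12:45 = 5:35 AM UTC on Aug 1.
Add 2 hours 24 minutes travel time → 7:59 AM UTC.
Midway is UTC−11:00, so local arrival = 7:59 AM − 11:00 = 8:59 PM on Jul 31.

8:59 PM on July 31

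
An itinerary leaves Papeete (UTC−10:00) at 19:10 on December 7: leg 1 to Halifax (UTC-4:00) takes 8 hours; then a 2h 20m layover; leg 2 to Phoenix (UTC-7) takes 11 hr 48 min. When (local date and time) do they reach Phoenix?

20:18 on Dec 8

Convert departure to UTC: 19:10 + 10:00 = 05:10 UTC on Dec 8.
Add 8 hours leg 1 → 13:10 UTC.
Add 2 hours 20 minutes layover in Halifax → 15:30 UTC.
Add 11 hours 48 minutes leg 2 → 03:18 UTC (Dec 9).
Phoenix is UTC−7:00, so local arrival = 03:18 − 7:00 = 20:18 on Dec 8.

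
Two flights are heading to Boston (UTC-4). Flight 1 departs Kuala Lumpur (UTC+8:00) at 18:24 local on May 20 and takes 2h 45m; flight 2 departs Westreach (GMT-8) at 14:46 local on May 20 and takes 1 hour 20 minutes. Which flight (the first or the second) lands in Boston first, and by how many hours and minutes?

the first, by 10 hours 57 minutes

Flight 1 in UTC: 18:24 − 8:00 = 10:24 on May 20.
+2 hours 45 minutes → arrive 13:09 UTC on May 20.
Flight 2 in UTC: 14:46 + 8:00 = 22:46 on May 20.
+1 hour 20 minutes → arrive 00:06 UTC on May 21.
Flight 1 lands earlier by 10 hours 57 minutes.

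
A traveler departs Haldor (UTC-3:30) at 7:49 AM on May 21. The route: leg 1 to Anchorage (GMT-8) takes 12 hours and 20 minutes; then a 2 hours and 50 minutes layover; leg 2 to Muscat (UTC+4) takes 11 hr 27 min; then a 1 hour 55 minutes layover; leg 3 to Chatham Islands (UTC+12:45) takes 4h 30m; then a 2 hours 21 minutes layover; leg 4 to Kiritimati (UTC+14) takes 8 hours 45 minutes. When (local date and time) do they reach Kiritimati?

Convert departure to UTC: 7:49 AM + 3:30 = 11:19 AM UTC on May 21.
Add 12 hours and 20 minutes leg 1 → 11:39 PM UTC.
Add 2 hours and 50 minutes layover in Anchorage → 2:29 AM UTC (May 22).
Add 11 hours 27 minutes leg 2 → 1:56 PM UTC.
Add 1 hour and 55 minutes layover in Muscat → 3:51 PM UTC.
Add 4 hours and 30 minutes leg 3 → 8:21 PM UTC.
Add 2 hours 21 minutes layover in Chatham Islands → 10:42 PM UTC.
Add 8 hours 45 minutes leg 4 → 7:27 AM UTC (May 23).
Kiritimati is UTC+14:00, so local arrival = 7:27 AM + 14:00 = 9:27 PM on May 23.

9:27 PM on May 23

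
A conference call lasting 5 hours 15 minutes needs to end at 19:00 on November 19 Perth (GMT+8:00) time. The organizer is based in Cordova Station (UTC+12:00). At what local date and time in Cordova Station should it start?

17:45 on Nov 19

Target end time in UTC: 19:00 − 8:00 = 11:00 on Nov 19.
Subtract 5 hours and 15 minutes → start 05:45 UTC on Nov 19.
Cordova Station is UTC+12:00: 05:45 + 12:00 = 17:45 on Nov 19.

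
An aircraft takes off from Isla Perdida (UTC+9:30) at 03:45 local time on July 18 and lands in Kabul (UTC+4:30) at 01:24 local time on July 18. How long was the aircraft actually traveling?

2 hours 39 minutes

Departure in UTC: 03:45 − 9:30 = 18:15 on Jul 17.
Arrival in UTC: 01:24 − 4:30 = 20:54 on Jul 17.
Elapsed = 20:54 − 18:15 = 2 hours 39 minutes.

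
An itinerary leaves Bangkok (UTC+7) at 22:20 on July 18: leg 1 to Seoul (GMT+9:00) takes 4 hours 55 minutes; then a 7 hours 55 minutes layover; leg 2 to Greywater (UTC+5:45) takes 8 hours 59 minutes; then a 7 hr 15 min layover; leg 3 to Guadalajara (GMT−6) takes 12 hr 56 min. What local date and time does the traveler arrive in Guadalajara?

Convert departure to UTC: 22:20 − 7:00 = 15:20 UTC on Jul 18.
Add 4 hours and 55 minutes leg 1 → 20:15 UTC.
Add 7 hours 55 minutes layover in Seoul → 04:10 UTC (Jul 19).
Add 8 hours 59 minutes leg 2 → 13:09 UTC.
Add 7 hours and 15 minutes layover in Greywater → 20:24 UTC.
Add 12 hours 56 minutes leg 3 → 09:20 UTC (Jul 20).
Guadalajara is UTC−6:00, so local arrival = 09:20 − 6:00 = 03:20 on Jul 20.

03:20 on July 20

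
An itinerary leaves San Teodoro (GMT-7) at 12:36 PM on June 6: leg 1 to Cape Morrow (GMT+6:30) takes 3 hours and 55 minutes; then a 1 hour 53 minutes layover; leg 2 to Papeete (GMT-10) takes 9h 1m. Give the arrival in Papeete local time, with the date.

Convert departure to UTC: 12:36 PM + 7:00 = 7:36 PM UTC on Jun 6.
Add 3 hours and 55 minutes leg 1 → 11:31 PM UTC.
Add 1 hour and 53 minutes layover in Cape Morrow → 1:24 AM UTC (Jun 7).
Add 9 hours and 1 minute leg 2 → 10:25 AM UTC.
Papeete is UTC−10:00, so local arrival = 10:25 AM − 10:00 = 12:25 AM on Jun 7.

12:25 AM on Jun 7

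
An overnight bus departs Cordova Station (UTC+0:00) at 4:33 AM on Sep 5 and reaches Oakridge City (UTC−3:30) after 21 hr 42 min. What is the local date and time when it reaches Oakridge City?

10:45 PM on Sep 5

Cordova Station is at UTC+0, so departure is already 4:33 AM UTC on Sep 5.
Add 21 hours 42 minutes travel time → 2:15 AM UTC (Sep 6).
Oakridge City is UTC−3:30, so local arrival = 2:15 AM − 3:30 = 10:45 PM on Sep 5.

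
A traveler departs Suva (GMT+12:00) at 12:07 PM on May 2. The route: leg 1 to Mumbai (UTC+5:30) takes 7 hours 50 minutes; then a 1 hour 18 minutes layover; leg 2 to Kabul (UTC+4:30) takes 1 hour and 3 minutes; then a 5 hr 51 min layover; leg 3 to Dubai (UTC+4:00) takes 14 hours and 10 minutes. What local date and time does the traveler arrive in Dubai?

10:19 AM on May 3

Convert departure to UTC: 12:07 PM − 12:00 = 12:07 AM UTC on May 2.
Add 7 hours 50 minutes leg 1 → 7:57 AM UTC.
Add 1 hour and 18 minutes layover in Mumbai → 9:15 AM UTC.
Add 1 hour and 3 minutes leg 2 → 10:18 AM UTC.
Add 5 hours and 51 minutes layover in Kabul → 4:09 PM UTC.
Add 14 hours 10 minutes leg 3 → 6:19 AM UTC (May 3).
Dubai is UTC+4:00, so local arrival = 6:19 AM + 4:00 = 10:19 AM on May 3.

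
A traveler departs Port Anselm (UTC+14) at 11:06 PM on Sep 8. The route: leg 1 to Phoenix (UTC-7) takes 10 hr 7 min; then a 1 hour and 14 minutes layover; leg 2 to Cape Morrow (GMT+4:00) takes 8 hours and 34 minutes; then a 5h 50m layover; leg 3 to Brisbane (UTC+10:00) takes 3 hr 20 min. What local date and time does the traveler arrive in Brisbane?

12:11 AM on September 10

Convert departure to UTC: 11:06 PM − 14:00 = 9:06 AM UTC on Sep 8.
Add 10 hours 7 minutes leg 1 → 7:13 PM UTC.
Add 1 hour 14 minutes layover in Phoenix → 8:27 PM UTC.
Add 8 hours and 34 minutes leg 2 → 5:01 AM UTC (Sep 9).
Add 5 hours 50 minutes layover in Cape Morrow → 10:51 AM UTC.
Add 3 hours and 20 minutes leg 3 → 2:11 PM UTC.
Brisbane is UTC+10:00, so local arrival = 2:11 PM + 10:00 = 12:11 AM on Sep 10.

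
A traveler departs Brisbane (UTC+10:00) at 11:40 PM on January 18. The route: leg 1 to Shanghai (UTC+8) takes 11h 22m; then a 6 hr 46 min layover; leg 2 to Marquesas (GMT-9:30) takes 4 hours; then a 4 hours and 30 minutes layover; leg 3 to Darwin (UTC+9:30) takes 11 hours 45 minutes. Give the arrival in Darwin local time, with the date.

Convert departure to UTC: 11:40 PM − 10:00 = 1:40 PM UTC on Jan 18.
Add 11 hours and 22 minutes leg 1 → 1:02 AM UTC (Jan 19).
Add 6 hours 46 minutes layover in Shanghai → 7:48 AM UTC.
Add 4 hours leg 2 → 11:48 AM UTC.
Add 4 hours and 30 minutes layover in Marquesas → 4:18 PM UTC.
Add 11 hours 45 minutes leg 3 → 4:03 AM UTC (Jan 20).
Darwin is UTC+9:30, so local arrival = 4:03 AM + 9:30 = 1:33 PM on Jan 20.

1:33 PM on Jan 20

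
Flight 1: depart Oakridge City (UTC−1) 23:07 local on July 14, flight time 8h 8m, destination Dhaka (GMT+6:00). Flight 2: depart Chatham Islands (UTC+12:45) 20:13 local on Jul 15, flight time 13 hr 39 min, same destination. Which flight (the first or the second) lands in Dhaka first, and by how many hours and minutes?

the first, by 12 hours 52 minutes

Flight 1 in UTC: 23:07 + 1:00 = 00:07 on Jul 15.
+8 hours and 8 minutes → arrive 08:15 UTC on Jul 15.
Flight 2 in UTC: 20:13 − 12:45 = 07:28 on Jul 15.
+13 hours and 39 minutes → arrive 21:07 UTC on Jul 15.
Flight 1 lands earlier by 12 hours 52 minutes.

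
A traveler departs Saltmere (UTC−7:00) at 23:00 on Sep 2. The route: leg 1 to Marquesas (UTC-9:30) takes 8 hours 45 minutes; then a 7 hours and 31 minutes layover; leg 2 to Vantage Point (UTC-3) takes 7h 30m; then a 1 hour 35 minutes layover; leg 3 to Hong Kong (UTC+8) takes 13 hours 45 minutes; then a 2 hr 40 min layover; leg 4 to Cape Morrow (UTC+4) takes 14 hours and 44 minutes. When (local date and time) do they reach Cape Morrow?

18:30 on September 5

Convert departure to UTC: 23:00 + 7:00 = 06:00 UTC on Sep 3.
Add 8 hours and 45 minutes leg 1 → 14:45 UTC.
Add 7 hours and 31 minutes layover in Marquesas → 22:16 UTC.
Add 7 hours and 30 minutes leg 2 → 05:46 UTC (Sep 4).
Add 1 hour and 35 minutes layover in Vantage Point → 07:21 UTC.
Add 13 hours 45 minutes leg 3 → 21:06 UTC.
Add 2 hours and 40 minutes layover in Hong Kong → 23:46 UTC.
Add 14 hours 44 minutes leg 4 → 14:30 UTC (Sep 5).
Cape Morrow is UTC+4:00, so local arrival = 14:30 + 4:00 = 18:30 on Sep 5.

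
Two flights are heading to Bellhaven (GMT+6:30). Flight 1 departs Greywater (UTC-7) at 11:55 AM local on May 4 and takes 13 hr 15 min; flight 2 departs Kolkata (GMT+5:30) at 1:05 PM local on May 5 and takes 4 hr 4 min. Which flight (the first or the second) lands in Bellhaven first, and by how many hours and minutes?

the first, by 3 hours 29 minutes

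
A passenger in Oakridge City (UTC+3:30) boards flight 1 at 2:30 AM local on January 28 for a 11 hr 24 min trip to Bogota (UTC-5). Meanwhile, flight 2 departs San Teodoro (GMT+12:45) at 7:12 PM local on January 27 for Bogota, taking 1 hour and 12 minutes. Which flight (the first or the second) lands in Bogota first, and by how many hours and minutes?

the second, by 26 hours 45 minutes

Flight 1 in UTC: 2:30 AM − 3:30 = 11:00 PM on Jan 27.
+11 hours and 24 minutes → arrive 10:24 AM UTC on Jan 28.
Flight 2 in UTC: 7:12 PM − 12:45 = 6:27 AM on Jan 27.
+1 hour 12 minutes → arrive 7:39 AM UTC on Jan 27.
Flight 2 lands earlier by 26 hours 45 minutes.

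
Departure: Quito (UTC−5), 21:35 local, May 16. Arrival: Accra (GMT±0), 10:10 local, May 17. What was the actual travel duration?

Departure in UTC: 21:35 + 5:00 = 02:35 on May 17.
Arrival is already UTC: 10:10 on May 17.
Elapsed = 10:10 − 02:35 = 7 hours 35 minutes.

7 hours 35 minutes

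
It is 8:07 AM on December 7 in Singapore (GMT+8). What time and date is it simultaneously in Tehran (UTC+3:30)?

Tehran is 4:30 behind Singapore.
Shift by the zone difference: 8:07 AM − 4:30 = 3:37 AM on Dec 7 in Tehran.

3:37 AM on December 7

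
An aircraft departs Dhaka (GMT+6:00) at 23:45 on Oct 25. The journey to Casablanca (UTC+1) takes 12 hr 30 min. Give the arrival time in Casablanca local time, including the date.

07:15 on Oct 26

Convert departure to UTC: 23:45 − 6:00 = 17:45 UTC on Oct 25.
Add 12 hours 30 minutes travel time → 06:15 UTC (Oct 26).
Casablanca is UTC+1:00, so local arrival = 06:15 + 1:00 = 07:15 on Oct 26.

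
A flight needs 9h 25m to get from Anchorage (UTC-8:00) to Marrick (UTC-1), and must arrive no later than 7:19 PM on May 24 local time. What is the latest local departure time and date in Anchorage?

Target arrival in UTC: 7:19 PM + 1:00 = 8:19 PM on May 24.
Subtract 9 hours 25 minutes → departure 10:54 AM UTC on May 24.
Anchorage is UTC−8:00: 10:54 AM − 8:00 = 2:54 AM on May 24.

2:54 AM on May 24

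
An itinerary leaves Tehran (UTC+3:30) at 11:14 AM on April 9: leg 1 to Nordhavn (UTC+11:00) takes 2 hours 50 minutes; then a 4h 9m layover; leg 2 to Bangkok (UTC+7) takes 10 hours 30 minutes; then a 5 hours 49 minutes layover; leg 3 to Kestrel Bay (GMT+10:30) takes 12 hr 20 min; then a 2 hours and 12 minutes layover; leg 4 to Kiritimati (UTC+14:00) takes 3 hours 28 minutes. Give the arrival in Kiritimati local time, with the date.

3:02 PM on April 11

Convert departure to UTC: 11:14 AM − 3:30 = 7:44 AM UTC on Apr 9.
Add 2 hours and 50 minutes leg 1 → 10:34 AM UTC.
Add 4 hours and 9 minutes layover in Nordhavn → 2:43 PM UTC.
Add 10 hours 30 minutes leg 2 → 1:13 AM UTC (Apr 10).
Add 5 hours and 49 minutes layover in Bangkok → 7:02 AM UTC.
Add 12 hours and 20 minutes leg 3 → 7:22 PM UTC.
Add 2 hours 12 minutes layover in Kestrel Bay → 9:34 PM UTC.
Add 3 hours and 28 minutes leg 4 → 1:02 AM UTC (Apr 11).
Kiritimati is UTC+14:00, so local arrival = 1:02 AM + 14:00 = 3:02 PM on Apr 11.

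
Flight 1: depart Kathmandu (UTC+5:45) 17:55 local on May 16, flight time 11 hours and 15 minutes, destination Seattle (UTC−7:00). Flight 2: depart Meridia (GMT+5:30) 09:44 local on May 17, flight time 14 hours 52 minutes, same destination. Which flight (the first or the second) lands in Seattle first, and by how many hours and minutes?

Flight 1 in UTC: 17:55 − 5:45 = 12:10 on May 16.
+11 hours and 15 minutes → arrive 23:25 UTC on May 16.
Flight 2 in UTC: 09:44 − 5:30 = 04:14 on May 17.
+14 hours and 52 minutes → arrive 19:06 UTC on May 17.
Flight 1 lands earlier by 19 hours 41 minutes.

the first, by 19 hours 41 minutes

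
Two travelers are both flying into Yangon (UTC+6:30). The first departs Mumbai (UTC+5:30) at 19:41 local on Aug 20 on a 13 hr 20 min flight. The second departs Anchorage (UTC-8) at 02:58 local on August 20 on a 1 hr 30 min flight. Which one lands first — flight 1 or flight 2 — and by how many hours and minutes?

the second, by 15 hours 3 minutes

Flight 1 in UTC: 19:41 − 5:30 = 14:11 on Aug 20.
+13 hours and 20 minutes → arrive 03:31 UTC on Aug 21.
Flight 2 in UTC: 02:58 + 8:00 = 10:58 on Aug 20.
+1 hour 30 minutes → arrive 12:28 UTC on Aug 20.
Flight 2 lands earlier by 15 hours 3 minutes.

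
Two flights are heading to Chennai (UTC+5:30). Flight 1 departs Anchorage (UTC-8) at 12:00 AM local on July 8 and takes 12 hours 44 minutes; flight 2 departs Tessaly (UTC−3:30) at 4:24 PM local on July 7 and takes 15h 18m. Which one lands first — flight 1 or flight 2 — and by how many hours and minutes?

the second, by 9 hours 32 minutes

Flight 1 in UTC: 12:00 AM + 8:00 = 8:00 AM on Jul 8.
+12 hours and 44 minutes → arrive 8:44 PM UTC on Jul 8.
Flight 2 in UTC: 4:24 PM + 3:30 = 7:54 PM on Jul 7.
+15 hours 18 minutes → arrive 11:12 AM UTC on Jul 8.
Flight 2 lands earlier by 9 hours 32 minutes.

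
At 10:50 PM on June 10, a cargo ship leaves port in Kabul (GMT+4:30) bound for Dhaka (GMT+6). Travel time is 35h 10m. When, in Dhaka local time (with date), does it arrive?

11:30 AM on June 12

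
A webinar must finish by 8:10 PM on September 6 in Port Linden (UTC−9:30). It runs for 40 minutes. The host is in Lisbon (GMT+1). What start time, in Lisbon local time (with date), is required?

6:00 AM on September 7

Target end time in UTC: 8:10 PM + 9:30 = 5:40 AM on Sep 7.
Subtract 40 minutes → start 5:00 AM UTC on Sep 7.
Lisbon is UTC+1:00: 5:00 AM + 1:00 = 6:00 AM on Sep 7.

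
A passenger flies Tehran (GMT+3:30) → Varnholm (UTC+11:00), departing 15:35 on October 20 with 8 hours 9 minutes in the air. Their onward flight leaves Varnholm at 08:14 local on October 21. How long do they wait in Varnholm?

Convert departure to UTC: 15:35 − 3:30 = 12:05 UTC on Oct 20.
Add 8 hours 9 minutes flight time → 20:14 UTC.
Varnholm is UTC+11:00, so local arrival = 20:14 + 11:00 = 07:14 on Oct 21.
Layover = 08:14 − 07:14 = 1 hour.

1 hour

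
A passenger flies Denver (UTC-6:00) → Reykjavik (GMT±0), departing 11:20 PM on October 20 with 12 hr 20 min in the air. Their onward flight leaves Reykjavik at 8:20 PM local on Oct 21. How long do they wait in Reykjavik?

2 hours 40 minutes

Convert departure to UTC: 11:20 PM + 6:00 = 5:20 AM UTC on Oct 21.
Add 12 hours and 20 minutes flight time → 5:40 PM UTC.
Reykjavik is UTC+0, so local arrival is the same: 5:40 PM on Oct 21.
Layover = 8:20 PM − 5:40 PM = 2 hours 40 minutes.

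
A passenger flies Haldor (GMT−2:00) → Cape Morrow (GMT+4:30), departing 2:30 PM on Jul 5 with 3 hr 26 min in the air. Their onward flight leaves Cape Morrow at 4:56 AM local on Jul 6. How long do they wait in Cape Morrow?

4 hours 30 minutes

Convert departure to UTC: 2:30 PM + 2:00 = 4:30 PM UTC on Jul 5.
Add 3 hours 26 minutes flight time → 7:56 PM UTC.
Cape Morrow is UTC+4:30, so local arrival = 7:56 PM + 4:30 = 12:26 AM on Jul 6.
Layover = 4:56 AM − 12:26 AM = 4 hours 30 minutes.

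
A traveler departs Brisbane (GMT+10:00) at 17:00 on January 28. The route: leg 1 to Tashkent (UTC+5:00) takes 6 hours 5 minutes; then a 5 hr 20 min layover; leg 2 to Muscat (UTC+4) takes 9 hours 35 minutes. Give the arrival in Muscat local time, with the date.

08:00 on January 29

Convert departure to UTC: 17:00 − 10:00 = 07:00 UTC on Jan 28.
Add 6 hours 5 minutes leg 1 → 13:05 UTC.
Add 5 hours and 20 minutes layover in Tashkent → 18:25 UTC.
Add 9 hours and 35 minutes leg 2 → 04:00 UTC (Jan 29).
Muscat is UTC+4:00, so local arrival = 04:00 + 4:00 = 08:00 on Jan 29.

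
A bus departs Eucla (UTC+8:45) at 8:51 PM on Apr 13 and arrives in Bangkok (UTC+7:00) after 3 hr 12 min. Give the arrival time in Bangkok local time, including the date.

10:18 PM on April 13

Convert departure to UTC: 8:51 PM − 8:45 = 12:06 PM UTC on Apr 13.
Add 3 hours and 12 minutes travel time → 3:18 PM UTC.
Bangkok is UTC+7:00, so local arrival = 3:18 PM + 7:00 = 10:18 PM on Apr 13.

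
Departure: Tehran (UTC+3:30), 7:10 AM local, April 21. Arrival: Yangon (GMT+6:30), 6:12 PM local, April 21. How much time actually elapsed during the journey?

Departure in UTC: 7:10 AM − 3:30 = 3:40 AM on Apr 21.
Arrival in UTC: 6:12 PM − 6:30 = 11:42 AM on Apr 21.
Elapsed = 11:42 AM − 3:40 AM = 8 hours 2 minutes.

8 hours 2 minutes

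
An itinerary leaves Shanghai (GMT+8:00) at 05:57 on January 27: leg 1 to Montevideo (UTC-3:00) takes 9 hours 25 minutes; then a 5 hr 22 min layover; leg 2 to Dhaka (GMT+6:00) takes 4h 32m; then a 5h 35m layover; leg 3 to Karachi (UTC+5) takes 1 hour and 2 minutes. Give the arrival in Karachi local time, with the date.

Convert departure to UTC: 05:57 − 8:00 = 21:57 UTC on Jan 26.
Add 9 hours and 25 minutes leg 1 → 07:22 UTC (Jan 27).
Add 5 hours and 22 minutes layover in Montevideo → 12:44 UTC.
Add 4 hours and 32 minutes leg 2 → 17:16 UTC.
Add 5 hours 35 minutes layover in Dhaka → 22:51 UTC.
Add 1 hour and 2 minutes leg 3 → 23:53 UTC.
Karachi is UTC+5:00, so local arrival = 23:53 + 5:00 = 04:53 on Jan 28.

04:53 on Jan 28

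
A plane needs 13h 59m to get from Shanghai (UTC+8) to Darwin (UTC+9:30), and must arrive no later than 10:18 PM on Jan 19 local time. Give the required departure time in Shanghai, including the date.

Target arrival in UTC: 10:18 PM − 9:30 = 12:48 PM on Jan 19.
Subtract 13 hours and 59 minutes → departure 10:49 PM UTC on Jan 18.
Shanghai is UTC+8:00: 10:49 PM + 8:00 = 6:49 AM on Jan 19.

6:49 AM on January 19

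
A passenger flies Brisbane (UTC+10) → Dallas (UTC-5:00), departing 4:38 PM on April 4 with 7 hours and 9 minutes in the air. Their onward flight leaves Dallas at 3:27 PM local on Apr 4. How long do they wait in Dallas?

Convert departure to UTC: 4:38 PM − 10:00 = 6:38 AM UTC on Apr 4.
Add 7 hours and 9 minutes flight time → 1:47 PM UTC.
Dallas is UTC−5:00, so local arrival = 1:47 PM − 5:00 = 8:47 AM on Apr 4.
Layover = 3:27 PM − 8:47 AM = 6 hours 40 minutes.

6 hours 40 minutes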